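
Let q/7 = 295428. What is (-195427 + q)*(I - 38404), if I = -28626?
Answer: -125518300070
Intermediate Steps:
q = 2067996 (q = 7*295428 = 2067996)
(-195427 + q)*(I - 38404) = (-195427 + 2067996)*(-28626 - 38404) = 1872569*(-67030) = -125518300070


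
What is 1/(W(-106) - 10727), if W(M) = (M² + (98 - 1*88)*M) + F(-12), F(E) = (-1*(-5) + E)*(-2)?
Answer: -1/537 ≈ -0.0018622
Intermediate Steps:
F(E) = -10 - 2*E (F(E) = (5 + E)*(-2) = -10 - 2*E)
W(M) = 14 + M² + 10*M (W(M) = (M² + (98 - 1*88)*M) + (-10 - 2*(-12)) = (M² + (98 - 88)*M) + (-10 + 24) = (M² + 10*M) + 14 = 14 + M² + 10*M)
1/(W(-106) - 10727) = 1/((14 + (-106)² + 10*(-106)) - 10727) = 1/((14 + 11236 - 1060) - 10727) = 1/(10190 - 10727) = 1/(-537) = -1/537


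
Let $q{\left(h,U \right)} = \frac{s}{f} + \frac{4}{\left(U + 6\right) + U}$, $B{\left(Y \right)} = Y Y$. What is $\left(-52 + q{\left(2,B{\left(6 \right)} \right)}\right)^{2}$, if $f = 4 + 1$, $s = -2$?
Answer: $\frac{104203264}{38025} \approx 2740.4$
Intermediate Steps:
$f = 5$
$B{\left(Y \right)} = Y^{2}$
$q{\left(h,U \right)} = - \frac{2}{5} + \frac{4}{6 + 2 U}$ ($q{\left(h,U \right)} = - \frac{2}{5} + \frac{4}{\left(U + 6\right) + U} = \left(-2\right) \frac{1}{5} + \frac{4}{\left(6 + U\right) + U} = - \frac{2}{5} + \frac{4}{6 + 2 U}$)
$\left(-52 + q{\left(2,B{\left(6 \right)} \right)}\right)^{2} = \left(-52 + \frac{2 \left(2 - 6^{2}\right)}{5 \left(3 + 6^{2}\right)}\right)^{2} = \left(-52 + \frac{2 \left(2 - 36\right)}{5 \left(3 + 36\right)}\right)^{2} = \left(-52 + \frac{2 \left(2 - 36\right)}{5 \cdot 39}\right)^{2} = \left(-52 + \frac{2}{5} \cdot \frac{1}{39} \left(-34\right)\right)^{2} = \left(-52 - \frac{68}{195}\right)^{2} = \left(- \frac{10208}{195}\right)^{2} = \frac{104203264}{38025}$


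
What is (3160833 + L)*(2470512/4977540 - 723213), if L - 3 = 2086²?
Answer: -2253556394111874488/414795 ≈ -5.4329e+12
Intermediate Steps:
L = 4351399 (L = 3 + 2086² = 3 + 4351396 = 4351399)
(3160833 + L)*(2470512/4977540 - 723213) = (3160833 + 4351399)*(2470512/4977540 - 723213) = 7512232*(2470512*(1/4977540) - 723213) = 7512232*(205876/414795 - 723213) = 7512232*(-299984930459/414795) = -2253556394111874488/414795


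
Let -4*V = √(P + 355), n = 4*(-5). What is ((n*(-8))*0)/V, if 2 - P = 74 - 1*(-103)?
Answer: 0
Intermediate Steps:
P = -175 (P = 2 - (74 - 1*(-103)) = 2 - (74 + 103) = 2 - 1*177 = 2 - 177 = -175)
n = -20
V = -3*√5/2 (V = -√(-175 + 355)/4 = -3*√5/2 ≈ -3.3541)
((n*(-8))*0)/V = (-20*(-8)*0)/((-3*√5/2)) = (160*0)*(-2*√5/15) = 0*(-2*√5/15) = 0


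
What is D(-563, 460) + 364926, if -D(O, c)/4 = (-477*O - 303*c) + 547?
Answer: -153946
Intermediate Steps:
D(O, c) = -2188 + 1212*c + 1908*O (D(O, c) = -4*((-477*O - 303*c) + 547) = -4*(547 - 477*O - 303*c) = -2188 + 1212*c + 1908*O)
D(-563, 460) + 364926 = (-2188 + 1212*460 + 1908*(-563)) + 364926 = (-2188 + 557520 - 1074204) + 364926 = -518872 + 364926 = -153946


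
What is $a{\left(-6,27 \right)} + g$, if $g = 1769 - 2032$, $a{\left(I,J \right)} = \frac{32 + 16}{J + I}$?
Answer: $- \frac{1825}{7} \approx -260.71$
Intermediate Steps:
$a{\left(I,J \right)} = \frac{48}{I + J}$
$g = -263$
$a{\left(-6,27 \right)} + g = \frac{48}{-6 + 27} - 263 = \frac{48}{21} - 263 = 48 \cdot \frac{1}{21} - 263 = \frac{16}{7} - 263 = - \frac{1825}{7}$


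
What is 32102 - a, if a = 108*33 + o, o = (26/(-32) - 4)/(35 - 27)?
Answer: 3652941/128 ≈ 28539.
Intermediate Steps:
o = -77/128 (o = (26*(-1/32) - 4)/8 = (-13/16 - 4)*(1/8) = -77/16*1/8 = -77/128 ≈ -0.60156)
a = 456115/128 (a = 108*33 - 77/128 = 3564 - 77/128 = 456115/128 ≈ 3563.4)
32102 - a = 32102 - 1*456115/128 = 32102 - 456115/128 = 3652941/128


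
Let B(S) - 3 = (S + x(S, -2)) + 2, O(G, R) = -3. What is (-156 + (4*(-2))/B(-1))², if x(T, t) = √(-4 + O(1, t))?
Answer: 16*(-14317*I + 12324*√7)/(-9*I + 8*√7) ≈ 24771.0 - 289.68*I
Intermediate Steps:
x(T, t) = I*√7 (x(T, t) = √(-4 - 3) = √(-7) = I*√7)
B(S) = 5 + S + I*√7 (B(S) = 3 + ((S + I*√7) + 2) = 3 + (2 + S + I*√7) = 5 + S + I*√7)
(-156 + (4*(-2))/B(-1))² = (-156 + (4*(-2))/(5 - 1 + I*√7))² = (-156 - 8/(4 + I*√7))²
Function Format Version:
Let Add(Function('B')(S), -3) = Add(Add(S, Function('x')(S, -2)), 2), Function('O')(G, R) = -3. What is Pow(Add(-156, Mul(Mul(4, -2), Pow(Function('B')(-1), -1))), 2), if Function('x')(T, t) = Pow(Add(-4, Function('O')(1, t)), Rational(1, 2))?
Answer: Mul(16, Pow(Add(Mul(-9, I), Mul(8, Pow(7, Rational(1, 2)))), -1), Add(Mul(-14317, I), Mul(12324, Pow(7, Rational(1, 2))))) ≈ Add(24771., Mul(-289.68, I))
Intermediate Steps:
Function('x')(T, t) = Mul(I, Pow(7, Rational(1, 2))) (Function('x')(T, t) = Pow(Add(-4, -3), Rational(1, 2)) = Pow(-7, Rational(1, 2)) = Mul(I, Pow(7, Rational(1, 2))))
Function('B')(S) = Add(5, S, Mul(I, Pow(7, Rational(1, 2)))) (Function('B')(S) = Add(3, Add(Add(S, Mul(I, Pow(7, Rational(1, 2)))), 2)) = Add(3, Add(2, S, Mul(I, Pow(7, Rational(1, 2))))) = Add(5, S, Mul(I, Pow(7, Rational(1, 2)))))
Pow(Add(-156, Mul(Mul(4, -2), Pow(Function('B')(-1), -1))), 2) = Pow(Add(-156, Mul(Mul(4, -2), Pow(Add(5, -1, Mul(I, Pow(7, Rational(1, 2)))), -1))), 2) = Pow(Add(-156, Mul(-8, Pow(Add(4, Mul(I, Pow(7, Rational(1, 2)))), -1))), 2)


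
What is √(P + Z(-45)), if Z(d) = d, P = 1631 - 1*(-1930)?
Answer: 2*√879 ≈ 59.296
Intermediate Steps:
P = 3561 (P = 1631 + 1930 = 3561)
√(P + Z(-45)) = √(3561 - 45) = √3516 = 2*√879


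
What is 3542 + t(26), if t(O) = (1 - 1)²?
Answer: 3542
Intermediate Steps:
t(O) = 0 (t(O) = 0² = 0)
3542 + t(26) = 3542 + 0 = 3542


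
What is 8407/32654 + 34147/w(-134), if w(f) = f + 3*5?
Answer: -1114035705/3885826 ≈ -286.69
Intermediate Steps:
w(f) = 15 + f (w(f) = f + 15 = 15 + f)
8407/32654 + 34147/w(-134) = 8407/32654 + 34147/(15 - 134) = 8407*(1/32654) + 34147/(-119) = 8407/32654 + 34147*(-1/119) = 8407/32654 - 34147/119 = -1114035705/3885826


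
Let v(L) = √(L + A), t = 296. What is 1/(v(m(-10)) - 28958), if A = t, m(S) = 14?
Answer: -14479/419282727 - √310/838565454 ≈ -3.4554e-5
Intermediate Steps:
A = 296
v(L) = √(296 + L) (v(L) = √(L + 296) = √(296 + L))
1/(v(m(-10)) - 28958) = 1/(√(296 + 14) - 28958) = 1/(√310 - 28958) = 1/(-28958 + √310)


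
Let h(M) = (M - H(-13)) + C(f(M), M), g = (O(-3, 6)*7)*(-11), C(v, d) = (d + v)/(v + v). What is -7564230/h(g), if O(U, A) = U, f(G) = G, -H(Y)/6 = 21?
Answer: -3782115/179 ≈ -21129.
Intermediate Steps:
H(Y) = -126 (H(Y) = -6*21 = -126)
C(v, d) = (d + v)/(2*v) (C(v, d) = (d + v)/((2*v)) = (d + v)*(1/(2*v)) = (d + v)/(2*v))
g = 231 (g = -3*7*(-11) = -21*(-11) = 231)
h(M) = 127 + M (h(M) = (M - 1*(-126)) + (M + M)/(2*M) = (M + 126) + (2*M)/(2*M) = (126 + M) + 1 = 127 + M)
-7564230/h(g) = -7564230/(127 + 231) = -7564230/358 = -7564230*1/358 = -3782115/179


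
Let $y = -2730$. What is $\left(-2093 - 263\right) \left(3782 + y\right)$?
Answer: $-2478512$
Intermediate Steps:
$\left(-2093 - 263\right) \left(3782 + y\right) = \left(-2093 - 263\right) \left(3782 - 2730\right) = \left(-2356\right) 1052 = -2478512$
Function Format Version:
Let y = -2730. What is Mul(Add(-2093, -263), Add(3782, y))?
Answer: -2478512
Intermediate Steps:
Mul(Add(-2093, -263), Add(3782, y)) = Mul(Add(-2093, -263), Add(3782, -2730)) = Mul(-2356, 1052) = -2478512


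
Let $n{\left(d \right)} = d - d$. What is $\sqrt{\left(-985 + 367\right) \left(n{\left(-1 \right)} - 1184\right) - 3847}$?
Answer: $\sqrt{727865} \approx 853.15$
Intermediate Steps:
$n{\left(d \right)} = 0$
$\sqrt{\left(-985 + 367\right) \left(n{\left(-1 \right)} - 1184\right) - 3847} = \sqrt{\left(-985 + 367\right) \left(0 - 1184\right) - 3847} = \sqrt{\left(-618\right) \left(-1184\right) - 3847} = \sqrt{731712 - 3847} = \sqrt{727865}$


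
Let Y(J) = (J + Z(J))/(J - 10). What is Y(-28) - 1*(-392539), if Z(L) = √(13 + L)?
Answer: 7458255/19 - I*√15/38 ≈ 3.9254e+5 - 0.10192*I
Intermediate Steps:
Y(J) = (J + √(13 + J))/(-10 + J) (Y(J) = (J + √(13 + J))/(J - 10) = (J + √(13 + J))/(-10 + J))
Y(-28) - 1*(-392539) = (-28 + √(13 - 28))/(-10 - 28) - 1*(-392539) = (-28 + √(-15))/(-38) + 392539 = -(-28 + I*√15)/38 + 392539 = (14/19 - I*√15/38) + 392539 = 7458255/19 - I*√15/38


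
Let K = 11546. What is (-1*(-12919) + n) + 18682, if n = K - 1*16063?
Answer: 27084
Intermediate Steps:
n = -4517 (n = 11546 - 1*16063 = 11546 - 16063 = -4517)
(-1*(-12919) + n) + 18682 = (-1*(-12919) - 4517) + 18682 = (12919 - 4517) + 18682 = 8402 + 18682 = 27084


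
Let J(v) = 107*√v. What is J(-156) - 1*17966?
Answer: -17966 + 214*I*√39 ≈ -17966.0 + 1336.4*I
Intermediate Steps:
J(-156) - 1*17966 = 107*√(-156) - 1*17966 = 107*(2*I*√39) - 17966 = 214*I*√39 - 17966 = -17966 + 214*I*√39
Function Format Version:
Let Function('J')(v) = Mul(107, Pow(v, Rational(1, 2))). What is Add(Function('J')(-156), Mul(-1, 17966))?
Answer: Add(-17966, Mul(214, I, Pow(39, Rational(1, 2)))) ≈ Add(-17966., Mul(1336.4, I))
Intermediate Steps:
Add(Function('J')(-156), Mul(-1, 17966)) = Add(Mul(107, Pow(-156, Rational(1, 2))), Mul(-1, 17966)) = Add(Mul(107, Mul(2, I, Pow(39, Rational(1, 2)))), -17966) = Add(Mul(214, I, Pow(39, Rational(1, 2))), -17966) = Add(-17966, Mul(214, I, Pow(39, Rational(1, 2))))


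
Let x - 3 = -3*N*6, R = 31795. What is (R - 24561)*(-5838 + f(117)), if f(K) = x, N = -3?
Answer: -41819754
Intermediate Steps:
x = 57 (x = 3 - 3*(-3)*6 = 3 + 9*6 = 3 + 54 = 57)
f(K) = 57
(R - 24561)*(-5838 + f(117)) = (31795 - 24561)*(-5838 + 57) = 7234*(-5781) = -41819754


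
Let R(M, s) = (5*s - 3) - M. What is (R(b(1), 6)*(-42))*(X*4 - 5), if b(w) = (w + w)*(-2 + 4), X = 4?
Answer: -10626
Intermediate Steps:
b(w) = 4*w (b(w) = (2*w)*2 = 4*w)
R(M, s) = -3 - M + 5*s (R(M, s) = (-3 + 5*s) - M = -3 - M + 5*s)
(R(b(1), 6)*(-42))*(X*4 - 5) = ((-3 - 4 + 5*6)*(-42))*(4*4 - 5) = ((-3 - 1*4 + 30)*(-42))*(16 - 5) = ((-3 - 4 + 30)*(-42))*11 = (23*(-42))*11 = -966*11 = -10626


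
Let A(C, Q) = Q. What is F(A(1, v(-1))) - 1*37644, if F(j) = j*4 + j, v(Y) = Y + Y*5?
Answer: -37674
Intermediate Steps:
v(Y) = 6*Y (v(Y) = Y + 5*Y = 6*Y)
F(j) = 5*j (F(j) = 4*j + j = 5*j)
F(A(1, v(-1))) - 1*37644 = 5*(6*(-1)) - 1*37644 = 5*(-6) - 37644 = -30 - 37644 = -37674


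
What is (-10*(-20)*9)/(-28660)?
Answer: -90/1433 ≈ -0.062805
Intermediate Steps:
(-10*(-20)*9)/(-28660) = (200*9)*(-1/28660) = 1800*(-1/28660) = -90/1433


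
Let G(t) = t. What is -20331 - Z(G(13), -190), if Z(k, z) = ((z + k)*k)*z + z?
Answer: -457331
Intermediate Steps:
Z(k, z) = z + k*z*(k + z) (Z(k, z) = ((k + z)*k)*z + z = (k*(k + z))*z + z = k*z*(k + z) + z = z + k*z*(k + z))
-20331 - Z(G(13), -190) = -20331 - (-190)*(1 + 13² + 13*(-190)) = -20331 - (-190)*(1 + 169 - 2470) = -20331 - (-190)*(-2300) = -20331 - 1*437000 = -20331 - 437000 = -457331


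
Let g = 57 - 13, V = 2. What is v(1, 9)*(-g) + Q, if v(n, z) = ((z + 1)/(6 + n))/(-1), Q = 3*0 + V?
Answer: 454/7 ≈ 64.857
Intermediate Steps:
Q = 2 (Q = 3*0 + 2 = 0 + 2 = 2)
v(n, z) = -(1 + z)/(6 + n) (v(n, z) = ((1 + z)/(6 + n))*(-1) = -(1 + z)/(6 + n))
g = 44
v(1, 9)*(-g) + Q = ((-1 - 1*9)/(6 + 1))*(-1*44) + 2 = ((-1 - 9)/7)*(-44) + 2 = ((⅐)*(-10))*(-44) + 2 = -10/7*(-44) + 2 = 440/7 + 2 = 454/7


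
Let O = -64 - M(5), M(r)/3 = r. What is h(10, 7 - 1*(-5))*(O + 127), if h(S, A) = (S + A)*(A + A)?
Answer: 25344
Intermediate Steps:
M(r) = 3*r
h(S, A) = 2*A*(A + S) (h(S, A) = (A + S)*(2*A) = 2*A*(A + S))
O = -79 (O = -64 - 3*5 = -64 - 1*15 = -64 - 15 = -79)
h(10, 7 - 1*(-5))*(O + 127) = (2*(7 - 1*(-5))*((7 - 1*(-5)) + 10))*(-79 + 127) = (2*(7 + 5)*((7 + 5) + 10))*48 = (2*12*(12 + 10))*48 = (2*12*22)*48 = 528*48 = 25344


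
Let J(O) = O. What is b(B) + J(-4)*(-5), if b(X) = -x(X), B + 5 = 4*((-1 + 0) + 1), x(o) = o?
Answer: 25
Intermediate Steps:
B = -5 (B = -5 + 4*((-1 + 0) + 1) = -5 + 4*(-1 + 1) = -5 + 4*0 = -5 + 0 = -5)
b(X) = -X
b(B) + J(-4)*(-5) = -1*(-5) - 4*(-5) = 5 + 20 = 25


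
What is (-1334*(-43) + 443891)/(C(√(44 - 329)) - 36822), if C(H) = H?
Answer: -323809438/23787017 - 501253*I*√285/1355859969 ≈ -13.613 - 0.0062412*I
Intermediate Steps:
(-1334*(-43) + 443891)/(C(√(44 - 329)) - 36822) = (-1334*(-43) + 443891)/(√(44 - 329) - 36822) = (57362 + 443891)/(√(-285) - 36822) = 501253/(I*√285 - 36822) = 501253/(-36822 + I*√285)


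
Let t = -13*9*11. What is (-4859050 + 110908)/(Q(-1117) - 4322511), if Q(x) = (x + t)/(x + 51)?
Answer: 2530759686/2303897161 ≈ 1.0985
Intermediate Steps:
t = -1287 (t = -117*11 = -1287)
Q(x) = (-1287 + x)/(51 + x) (Q(x) = (x - 1287)/(x + 51) = (-1287 + x)/(51 + x))
(-4859050 + 110908)/(Q(-1117) - 4322511) = (-4859050 + 110908)/((-1287 - 1117)/(51 - 1117) - 4322511) = -4748142/(-2404/(-1066) - 4322511) = -4748142/(-1/1066*(-2404) - 4322511) = -4748142/(1202/533 - 4322511) = -4748142/(-2303897161/533) = -4748142*(-533/2303897161) = 2530759686/2303897161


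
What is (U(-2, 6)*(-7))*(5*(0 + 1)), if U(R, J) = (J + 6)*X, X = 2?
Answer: -840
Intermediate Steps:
U(R, J) = 12 + 2*J (U(R, J) = (J + 6)*2 = (6 + J)*2 = 12 + 2*J)
(U(-2, 6)*(-7))*(5*(0 + 1)) = ((12 + 2*6)*(-7))*(5*(0 + 1)) = ((12 + 12)*(-7))*(5*1) = (24*(-7))*5 = -168*5 = -840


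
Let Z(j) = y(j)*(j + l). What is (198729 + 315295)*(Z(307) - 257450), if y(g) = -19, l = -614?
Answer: -129337176808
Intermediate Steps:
Z(j) = 11666 - 19*j (Z(j) = -19*(j - 614) = -19*(-614 + j) = 11666 - 19*j)
(198729 + 315295)*(Z(307) - 257450) = (198729 + 315295)*((11666 - 19*307) - 257450) = 514024*((11666 - 5833) - 257450) = 514024*(5833 - 257450) = 514024*(-251617) = -129337176808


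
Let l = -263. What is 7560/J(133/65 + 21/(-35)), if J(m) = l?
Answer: -7560/263 ≈ -28.745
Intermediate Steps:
J(m) = -263
7560/J(133/65 + 21/(-35)) = 7560/(-263) = 7560*(-1/263) = -7560/263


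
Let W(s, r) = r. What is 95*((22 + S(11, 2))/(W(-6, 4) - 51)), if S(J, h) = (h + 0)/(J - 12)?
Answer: -1900/47 ≈ -40.426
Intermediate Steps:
S(J, h) = h/(-12 + J)
95*((22 + S(11, 2))/(W(-6, 4) - 51)) = 95*((22 + 2/(-12 + 11))/(4 - 51)) = 95*((22 + 2/(-1))/(-47)) = 95*((22 + 2*(-1))*(-1/47)) = 95*((22 - 2)*(-1/47)) = 95*(20*(-1/47)) = 95*(-20/47) = -1900/47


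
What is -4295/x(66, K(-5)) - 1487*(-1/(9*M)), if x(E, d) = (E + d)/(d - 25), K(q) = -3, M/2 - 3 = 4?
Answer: 80669/42 ≈ 1920.7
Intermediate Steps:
M = 14 (M = 6 + 2*4 = 6 + 8 = 14)
x(E, d) = (E + d)/(-25 + d)
-4295/x(66, K(-5)) - 1487*(-1/(9*M)) = -4295*(-25 - 3)/(66 - 3) - 1487/(14*(-9)) = -4295/(63/(-28)) - 1487/(-126) = -4295/((-1/28*63)) - 1487*(-1/126) = -4295/(-9/4) + 1487/126 = -4295*(-4/9) + 1487/126 = 17180/9 + 1487/126 = 80669/42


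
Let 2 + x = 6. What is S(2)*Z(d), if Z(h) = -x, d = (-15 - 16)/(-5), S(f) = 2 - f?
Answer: 0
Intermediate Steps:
x = 4 (x = -2 + 6 = 4)
d = 31/5 (d = -31*(-⅕) = 31/5 ≈ 6.2000)
Z(h) = -4 (Z(h) = -1*4 = -4)
S(2)*Z(d) = (2 - 1*2)*(-4) = (2 - 2)*(-4) = 0*(-4) = 0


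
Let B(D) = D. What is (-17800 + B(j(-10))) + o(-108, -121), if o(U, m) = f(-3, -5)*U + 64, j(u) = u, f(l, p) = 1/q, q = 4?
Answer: -17773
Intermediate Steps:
f(l, p) = 1/4
o(U, m) = 64 + U/4 (o(U, m) = U/4 + 64 = 64 + U/4)
(-17800 + B(j(-10))) + o(-108, -121) = (-17800 - 10) + (64 + (1/4)*(-108)) = -17810 + (64 - 27) = -17810 + 37 = -17773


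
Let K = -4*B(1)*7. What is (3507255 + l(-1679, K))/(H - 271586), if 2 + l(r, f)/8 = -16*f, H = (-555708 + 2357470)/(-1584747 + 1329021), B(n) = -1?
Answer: -447987839265/34726701599 ≈ -12.900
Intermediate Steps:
H = -900881/127863 (H = 1801762/(-255726) = 1801762*(-1/255726) = -900881/127863 ≈ -7.0457)
K = 28 (K = -4*(-1)*7 = 4*7 = 28)
l(r, f) = -16 - 128*f (l(r, f) = -16 + 8*(-16*f) = -16 - 128*f)
(3507255 + l(-1679, K))/(H - 271586) = (3507255 + (-16 - 128*28))/(-900881/127863 - 271586) = (3507255 + (-16 - 3584))/(-34726701599/127863) = (3507255 - 3600)*(-127863/34726701599) = 3503655*(-127863/34726701599) = -447987839265/34726701599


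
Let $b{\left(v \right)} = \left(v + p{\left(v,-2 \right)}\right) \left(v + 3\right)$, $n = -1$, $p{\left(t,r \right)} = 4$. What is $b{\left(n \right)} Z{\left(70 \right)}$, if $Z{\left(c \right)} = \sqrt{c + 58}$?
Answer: $48 \sqrt{2} \approx 67.882$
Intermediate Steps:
$Z{\left(c \right)} = \sqrt{58 + c}$
$b{\left(v \right)} = \left(3 + v\right) \left(4 + v\right)$ ($b{\left(v \right)} = \left(v + 4\right) \left(v + 3\right) = \left(4 + v\right) \left(3 + v\right) = \left(3 + v\right) \left(4 + v\right)$)
$b{\left(n \right)} Z{\left(70 \right)} = \left(12 + \left(-1\right)^{2} + 7 \left(-1\right)\right) \sqrt{58 + 70} = \left(12 + 1 - 7\right) \sqrt{128} = 6 \cdot 8 \sqrt{2} = 48 \sqrt{2}$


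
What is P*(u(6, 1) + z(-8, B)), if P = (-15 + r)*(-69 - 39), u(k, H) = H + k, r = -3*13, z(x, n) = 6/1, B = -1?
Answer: 75816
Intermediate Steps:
z(x, n) = 6 (z(x, n) = 6*1 = 6)
r = -39
P = 5832 (P = (-15 - 39)*(-69 - 39) = -54*(-108) = 5832)
P*(u(6, 1) + z(-8, B)) = 5832*((1 + 6) + 6) = 5832*(7 + 6) = 5832*13 = 75816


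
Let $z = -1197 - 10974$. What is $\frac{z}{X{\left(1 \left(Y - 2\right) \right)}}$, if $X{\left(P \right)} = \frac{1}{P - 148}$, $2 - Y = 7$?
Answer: $1886505$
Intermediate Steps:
$Y = -5$ ($Y = 2 - 7 = -5$)
$z = -12171$
$X{\left(P \right)} = \frac{1}{-148 + P}$
$\frac{z}{X{\left(1 \left(Y - 2\right) \right)}} = - \frac{12171}{\frac{1}{-148 + 1 \left(-5 - 2\right)}} = - \frac{12171}{\frac{1}{-148 + 1 \left(-7\right)}} = - \frac{12171}{\frac{1}{-148 - 7}} = - \frac{12171}{\frac{1}{-155}} = - \frac{12171}{- \frac{1}{155}} = \left(-12171\right) \left(-155\right) = 1886505$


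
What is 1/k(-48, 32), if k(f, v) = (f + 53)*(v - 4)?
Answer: 1/140 ≈ 0.0071429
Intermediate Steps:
k(f, v) = (-4 + v)*(53 + f) (k(f, v) = (53 + f)*(-4 + v) = (-4 + v)*(53 + f))
1/k(-48, 32) = 1/(-212 - 4*(-48) + 53*32 - 48*32) = 1/(-212 + 192 + 1696 - 1536) = 1/140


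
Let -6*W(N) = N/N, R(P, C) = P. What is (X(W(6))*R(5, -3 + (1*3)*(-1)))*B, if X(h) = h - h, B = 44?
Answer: 0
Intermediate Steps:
W(N) = -1/6 (W(N) = -N/(6*N) = -1/6*1 = -1/6)
X(h) = 0
(X(W(6))*R(5, -3 + (1*3)*(-1)))*B = (0*5)*44 = 0*44 = 0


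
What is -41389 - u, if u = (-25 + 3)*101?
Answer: -39167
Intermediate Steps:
u = -2222 (u = -22*101 = -2222)
-41389 - u = -41389 - 1*(-2222) = -41389 + 2222 = -39167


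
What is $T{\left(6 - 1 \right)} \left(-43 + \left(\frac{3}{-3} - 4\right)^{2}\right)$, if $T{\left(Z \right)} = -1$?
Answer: $18$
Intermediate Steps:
$T{\left(6 - 1 \right)} \left(-43 + \left(\frac{3}{-3} - 4\right)^{2}\right) = - (-43 + \left(\frac{3}{-3} - 4\right)^{2}) = - (-43 + \left(3 \left(- \frac{1}{3}\right) - 4\right)^{2}) = - (-43 + \left(-1 - 4\right)^{2}) = - (-43 + \left(-5\right)^{2}) = - (-43 + 25) = \left(-1\right) \left(-18\right) = 18$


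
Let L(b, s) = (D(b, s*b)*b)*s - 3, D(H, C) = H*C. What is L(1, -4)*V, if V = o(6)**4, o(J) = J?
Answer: 16848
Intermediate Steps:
D(H, C) = C*H
L(b, s) = -3 + b**3*s**2 (L(b, s) = (((s*b)*b)*b)*s - 3 = (((b*s)*b)*b)*s - 3 = ((s*b**2)*b)*s - 3 = (s*b**3)*s - 3 = b**3*s**2 - 3 = -3 + b**3*s**2)
V = 1296 (V = 6**4 = 1296)
L(1, -4)*V = (-3 + 1**3*(-4)**2)*1296 = (-3 + 1*16)*1296 = (-3 + 16)*1296 = 13*1296 = 16848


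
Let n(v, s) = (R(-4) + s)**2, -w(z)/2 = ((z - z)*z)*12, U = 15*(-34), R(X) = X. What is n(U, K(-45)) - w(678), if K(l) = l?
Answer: 2401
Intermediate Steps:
U = -510
w(z) = 0 (w(z) = -2*(z - z)*z*12 = -2*0*z*12 = -0*12 = -2*0 = 0)
n(v, s) = (-4 + s)**2
n(U, K(-45)) - w(678) = (-4 - 45)**2 - 1*0 = (-49)**2 + 0 = 2401 + 0 = 2401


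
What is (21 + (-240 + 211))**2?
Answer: 64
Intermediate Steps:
(21 + (-240 + 211))**2 = (21 - 29)**2 = (-8)**2 = 64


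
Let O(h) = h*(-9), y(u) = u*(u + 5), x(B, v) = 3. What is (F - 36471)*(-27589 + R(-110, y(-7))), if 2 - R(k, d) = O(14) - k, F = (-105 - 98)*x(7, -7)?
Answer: 1022332680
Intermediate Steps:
y(u) = u*(5 + u)
O(h) = -9*h
F = -609 (F = (-105 - 98)*3 = -203*3 = -609)
R(k, d) = 128 + k (R(k, d) = 2 - (-9*14 - k) = 2 - (-126 - k) = 2 + (126 + k) = 128 + k)
(F - 36471)*(-27589 + R(-110, y(-7))) = (-609 - 36471)*(-27589 + (128 - 110)) = -37080*(-27589 + 18) = -37080*(-27571) = 1022332680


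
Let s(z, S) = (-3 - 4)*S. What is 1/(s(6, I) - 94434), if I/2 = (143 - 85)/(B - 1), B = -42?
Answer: -43/4059850 ≈ -1.0592e-5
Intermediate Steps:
I = -116/43 (I = 2*((143 - 85)/(-42 - 1)) = 2*(58/(-43)) = 2*(58*(-1/43)) = 2*(-58/43) = -116/43 ≈ -2.6977)
s(z, S) = -7*S
1/(s(6, I) - 94434) = 1/(-7*(-116/43) - 94434) = 1/(812/43 - 94434) = 1/(-4059850/43) = -43/4059850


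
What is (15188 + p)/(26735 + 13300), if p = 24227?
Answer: 7883/8007 ≈ 0.98451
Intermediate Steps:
(15188 + p)/(26735 + 13300) = (15188 + 24227)/(26735 + 13300) = 39415/40035 = 39415*(1/40035) = 7883/8007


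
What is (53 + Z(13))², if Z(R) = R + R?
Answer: 6241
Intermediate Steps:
Z(R) = 2*R
(53 + Z(13))² = (53 + 2*13)² = (53 + 26)² = 79² = 6241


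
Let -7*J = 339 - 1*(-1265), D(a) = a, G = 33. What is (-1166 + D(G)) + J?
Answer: -9535/7 ≈ -1362.1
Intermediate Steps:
J = -1604/7 (J = -(339 - 1*(-1265))/7 = -(339 + 1265)/7 = -1/7*1604 = -1604/7 ≈ -229.14)
(-1166 + D(G)) + J = (-1166 + 33) - 1604/7 = -1133 - 1604/7 = -9535/7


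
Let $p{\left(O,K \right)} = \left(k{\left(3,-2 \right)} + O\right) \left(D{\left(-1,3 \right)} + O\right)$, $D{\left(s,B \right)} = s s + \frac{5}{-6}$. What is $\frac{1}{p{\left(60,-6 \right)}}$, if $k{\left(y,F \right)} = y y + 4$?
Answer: $\frac{6}{26353} \approx 0.00022768$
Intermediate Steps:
$k{\left(y,F \right)} = 4 + y^{2}$ ($k{\left(y,F \right)} = y^{2} + 4 = 4 + y^{2}$)
$D{\left(s,B \right)} = - \frac{5}{6} + s^{2}$ ($D{\left(s,B \right)} = s^{2} + 5 \left(- \frac{1}{6}\right) = s^{2} - \frac{5}{6} = - \frac{5}{6} + s^{2}$)
$p{\left(O,K \right)} = \left(13 + O\right) \left(\frac{1}{6} + O\right)$ ($p{\left(O,K \right)} = \left(\left(4 + 3^{2}\right) + O\right) \left(\left(- \frac{5}{6} + \left(-1\right)^{2}\right) + O\right) = \left(\left(4 + 9\right) + O\right) \left(\left(- \frac{5}{6} + 1\right) + O\right) = \left(13 + O\right) \left(\frac{1}{6} + O\right)$)
$\frac{1}{p{\left(60,-6 \right)}} = \frac{1}{\frac{13}{6} + 60^{2} + \frac{79}{6} \cdot 60} = \frac{1}{\frac{13}{6} + 3600 + 790} = \frac{1}{\frac{26353}{6}} = \frac{6}{26353}$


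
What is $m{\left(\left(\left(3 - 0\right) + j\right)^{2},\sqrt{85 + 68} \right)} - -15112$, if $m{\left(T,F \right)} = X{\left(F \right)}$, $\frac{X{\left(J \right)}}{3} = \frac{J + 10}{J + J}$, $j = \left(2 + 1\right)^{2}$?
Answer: $\frac{30227}{2} + \frac{5 \sqrt{17}}{17} \approx 15115.0$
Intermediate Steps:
$j = 9$ ($j = 3^{2} = 9$)
$X{\left(J \right)} = \frac{3 \left(10 + J\right)}{2 J}$ ($X{\left(J \right)} = 3 \frac{J + 10}{J + J} = 3 \frac{10 + J}{2 J} = \frac{3 \left(10 + J\right)}{2 J}$)
$m{\left(T,F \right)} = \frac{3}{2} + \frac{15}{F}$
$m{\left(\left(\left(3 - 0\right) + j\right)^{2},\sqrt{85 + 68} \right)} - -15112 = \left(\frac{3}{2} + \frac{15}{\sqrt{85 + 68}}\right) - -15112 = \left(\frac{3}{2} + \frac{15}{\sqrt{153}}\right) + 15112 = \left(\frac{3}{2} + \frac{15}{3 \sqrt{17}}\right) + 15112 = \left(\frac{3}{2} + 15 \frac{\sqrt{17}}{51}\right) + 15112 = \left(\frac{3}{2} + \frac{5 \sqrt{17}}{17}\right) + 15112 = \frac{30227}{2} + \frac{5 \sqrt{17}}{17}$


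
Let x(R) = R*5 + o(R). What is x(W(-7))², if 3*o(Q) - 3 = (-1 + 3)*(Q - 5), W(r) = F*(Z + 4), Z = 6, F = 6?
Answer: 1026169/9 ≈ 1.1402e+5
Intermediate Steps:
W(r) = 60 (W(r) = 6*(6 + 4) = 6*10 = 60)
o(Q) = -7/3 + 2*Q/3 (o(Q) = 1 + ((-1 + 3)*(Q - 5))/3 = 1 + (2*(-5 + Q))/3 = 1 + (-10 + 2*Q)/3 = 1 + (-10/3 + 2*Q/3) = -7/3 + 2*Q/3)
x(R) = -7/3 + 17*R/3 (x(R) = R*5 + (-7/3 + 2*R/3) = 5*R + (-7/3 + 2*R/3) = -7/3 + 17*R/3)
x(W(-7))² = (-7/3 + (17/3)*60)² = (-7/3 + 340)² = (1013/3)² = 1026169/9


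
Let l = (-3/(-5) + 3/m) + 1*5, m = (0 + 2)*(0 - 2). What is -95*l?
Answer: -1843/4 ≈ -460.75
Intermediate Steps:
m = -4 (m = 2*(-2) = -4)
l = 97/20 (l = (-3/(-5) + 3/(-4)) + 1*5 = (-3*(-⅕) + 3*(-¼)) + 5 = (⅗ - ¾) + 5 = -3/20 + 5 = 97/20 ≈ 4.8500)
-95*l = -95*97/20 = -1843/4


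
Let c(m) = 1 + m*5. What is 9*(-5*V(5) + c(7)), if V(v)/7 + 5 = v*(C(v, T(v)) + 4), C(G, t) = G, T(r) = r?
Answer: -12276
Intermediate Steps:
c(m) = 1 + 5*m
V(v) = -35 + 7*v*(4 + v) (V(v) = -35 + 7*(v*(v + 4)) = -35 + 7*(v*(4 + v)) = -35 + 7*v*(4 + v))
9*(-5*V(5) + c(7)) = 9*(-5*(-35 + 7*5**2 + 28*5) + (1 + 5*7)) = 9*(-5*(-35 + 7*25 + 140) + (1 + 35)) = 9*(-5*(-35 + 175 + 140) + 36) = 9*(-5*280 + 36) = 9*(-1400 + 36) = 9*(-1364) = -12276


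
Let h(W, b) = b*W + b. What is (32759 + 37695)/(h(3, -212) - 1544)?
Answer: -35227/1196 ≈ -29.454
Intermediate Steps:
h(W, b) = b + W*b (h(W, b) = W*b + b = b + W*b)
(32759 + 37695)/(h(3, -212) - 1544) = (32759 + 37695)/(-212*(1 + 3) - 1544) = 70454/(-212*4 - 1544) = 70454/(-848 - 1544) = 70454/(-2392) = 70454*(-1/2392) = -35227/1196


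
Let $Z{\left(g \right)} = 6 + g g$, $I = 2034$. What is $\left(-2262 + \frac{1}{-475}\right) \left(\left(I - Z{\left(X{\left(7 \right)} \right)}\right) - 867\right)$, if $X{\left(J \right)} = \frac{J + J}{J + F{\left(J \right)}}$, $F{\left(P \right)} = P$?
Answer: $- \frac{249272632}{95} \approx -2.6239 \cdot 10^{6}$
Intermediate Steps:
$X{\left(J \right)} = 1$ ($X{\left(J \right)} = \frac{J + J}{J + J} = \frac{2 J}{2 J} = 2 J \frac{1}{2 J} = 1$)
$Z{\left(g \right)} = 6 + g^{2}$
$\left(-2262 + \frac{1}{-475}\right) \left(\left(I - Z{\left(X{\left(7 \right)} \right)}\right) - 867\right) = \left(-2262 + \frac{1}{-475}\right) \left(\left(2034 - \left(6 + 1^{2}\right)\right) - 867\right) = \left(-2262 - \frac{1}{475}\right) \left(\left(2034 - \left(6 + 1\right)\right) - 867\right) = - \frac{1074451 \left(\left(2034 - 7\right) - 867\right)}{475} = - \frac{1074451 \left(2027 - 867\right)}{475} = \left(- \frac{1074451}{475}\right) 1160 = - \frac{249272632}{95}$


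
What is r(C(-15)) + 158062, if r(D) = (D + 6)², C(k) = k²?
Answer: 211423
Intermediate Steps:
r(D) = (6 + D)²
r(C(-15)) + 158062 = (6 + (-15)²)² + 158062 = (6 + 225)² + 158062 = 231² + 158062 = 53361 + 158062 = 211423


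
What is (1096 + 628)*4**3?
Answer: 110336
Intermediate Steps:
(1096 + 628)*4**3 = 1724*64 = 110336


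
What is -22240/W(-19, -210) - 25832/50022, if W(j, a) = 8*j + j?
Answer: 20519852/158403 ≈ 129.54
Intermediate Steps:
W(j, a) = 9*j
-22240/W(-19, -210) - 25832/50022 = -22240/(9*(-19)) - 25832/50022 = -22240/(-171) - 25832*1/50022 = -22240*(-1/171) - 12916/25011 = 22240/171 - 12916/25011 = 20519852/158403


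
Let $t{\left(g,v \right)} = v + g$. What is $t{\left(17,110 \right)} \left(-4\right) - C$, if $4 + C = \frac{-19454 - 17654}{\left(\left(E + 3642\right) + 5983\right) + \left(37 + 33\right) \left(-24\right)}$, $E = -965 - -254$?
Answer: $- \frac{1804414}{3617} \approx -498.87$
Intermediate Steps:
$t{\left(g,v \right)} = g + v$
$E = -711$ ($E = -965 + 254 = -711$)
$C = - \frac{33022}{3617}$ ($C = -4 + \frac{-19454 - 17654}{\left(\left(-711 + 3642\right) + 5983\right) + \left(37 + 33\right) \left(-24\right)} = -4 - \frac{37108}{\left(2931 + 5983\right) + 70 \left(-24\right)} = -4 - \frac{37108}{8914 - 1680} = -4 - \frac{37108}{7234} = -4 - \frac{18554}{3617} = - \frac{33022}{3617} \approx -9.1297$)
$t{\left(17,110 \right)} \left(-4\right) - C = \left(17 + 110\right) \left(-4\right) - - \frac{33022}{3617} = 127 \left(-4\right) + \frac{33022}{3617} = -508 + \frac{33022}{3617} = - \frac{1804414}{3617}$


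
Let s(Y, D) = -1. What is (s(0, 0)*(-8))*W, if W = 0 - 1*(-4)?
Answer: 32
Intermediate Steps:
W = 4 (W = 0 + 4 = 4)
(s(0, 0)*(-8))*W = -1*(-8)*4 = 8*4 = 32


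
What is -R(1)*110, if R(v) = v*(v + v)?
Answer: -220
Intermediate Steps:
R(v) = 2*v² (R(v) = v*(2*v) = 2*v²)
-R(1)*110 = -2*1²*110 = -2*1*110 = -2*110 = -1*220 = -220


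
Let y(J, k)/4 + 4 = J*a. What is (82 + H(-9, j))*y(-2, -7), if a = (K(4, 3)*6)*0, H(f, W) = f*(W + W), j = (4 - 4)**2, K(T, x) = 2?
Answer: -1312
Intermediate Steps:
j = 0 (j = 0**2 = 0)
H(f, W) = 2*W*f (H(f, W) = f*(2*W) = 2*W*f)
a = 0 (a = (2*6)*0 = 12*0 = 0)
y(J, k) = -16 (y(J, k) = -16 + 4*(J*0) = -16 + 4*0 = -16 + 0 = -16)
(82 + H(-9, j))*y(-2, -7) = (82 + 2*0*(-9))*(-16) = (82 + 0)*(-16) = 82*(-16) = -1312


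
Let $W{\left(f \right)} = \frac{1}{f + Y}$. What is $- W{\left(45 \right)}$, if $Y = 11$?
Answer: $- \frac{1}{56} \approx -0.017857$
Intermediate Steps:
$W{\left(f \right)} = \frac{1}{11 + f}$ ($W{\left(f \right)} = \frac{1}{f + 11} = \frac{1}{11 + f}$)
$- W{\left(45 \right)} = - \frac{1}{11 + 45} = - \frac{1}{56}$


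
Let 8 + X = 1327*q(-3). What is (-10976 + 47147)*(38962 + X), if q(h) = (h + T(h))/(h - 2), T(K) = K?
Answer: 7333019172/5 ≈ 1.4666e+9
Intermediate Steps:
q(h) = 2*h/(-2 + h) (q(h) = (h + h)/(h - 2) = (2*h)/(-2 + h) = 2*h/(-2 + h))
X = 7922/5 (X = -8 + 1327*(2*(-3)/(-2 - 3)) = -8 + 1327*(2*(-3)/(-5)) = -8 + 1327*(2*(-3)*(-⅕)) = -8 + 1327*(6/5) = -8 + 7962/5 = 7922/5 ≈ 1584.4)
(-10976 + 47147)*(38962 + X) = (-10976 + 47147)*(38962 + 7922/5) = 36171*(202732/5) = 7333019172/5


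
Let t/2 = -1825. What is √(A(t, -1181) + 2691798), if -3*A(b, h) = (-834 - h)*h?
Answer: √25455603/3 ≈ 1681.8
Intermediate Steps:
t = -3650 (t = 2*(-1825) = -3650)
A(b, h) = -h*(-834 - h)/3 (A(b, h) = -(-834 - h)*h/3 = -h*(-834 - h)/3)
√(A(t, -1181) + 2691798) = √((⅓)*(-1181)*(834 - 1181) + 2691798) = √((⅓)*(-1181)*(-347) + 2691798) = √(409807/3 + 2691798) = √(8485201/3) = √25455603/3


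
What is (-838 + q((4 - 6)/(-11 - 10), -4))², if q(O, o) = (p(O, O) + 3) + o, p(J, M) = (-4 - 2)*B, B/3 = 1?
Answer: 734449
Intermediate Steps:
B = 3 (B = 3*1 = 3)
p(J, M) = -18 (p(J, M) = (-4 - 2)*3 = -6*3 = -18)
q(O, o) = -15 + o (q(O, o) = (-18 + 3) + o = -15 + o)
(-838 + q((4 - 6)/(-11 - 10), -4))² = (-838 + (-15 - 4))² = (-838 - 19)² = (-857)² = 734449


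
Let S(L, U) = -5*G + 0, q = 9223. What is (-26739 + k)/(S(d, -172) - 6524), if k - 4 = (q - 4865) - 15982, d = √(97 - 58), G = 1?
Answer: 38359/6529 ≈ 5.8752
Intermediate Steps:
d = √39 ≈ 6.2450
S(L, U) = -5 (S(L, U) = -5*1 + 0 = -5 + 0 = -5)
k = -11620 (k = 4 + ((9223 - 4865) - 15982) = 4 + (4358 - 15982) = 4 - 11624 = -11620)
(-26739 + k)/(S(d, -172) - 6524) = (-26739 - 11620)/(-5 - 6524) = -38359/(-6529) = -38359*(-1/6529) = 38359/6529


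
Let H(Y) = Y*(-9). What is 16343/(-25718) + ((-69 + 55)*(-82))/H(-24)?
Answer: 1624636/347193 ≈ 4.6793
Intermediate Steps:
H(Y) = -9*Y
16343/(-25718) + ((-69 + 55)*(-82))/H(-24) = 16343/(-25718) + ((-69 + 55)*(-82))/((-9*(-24))) = 16343*(-1/25718) - 14*(-82)/216 = -16343/25718 + 1148*(1/216) = -16343/25718 + 287/54 = 1624636/347193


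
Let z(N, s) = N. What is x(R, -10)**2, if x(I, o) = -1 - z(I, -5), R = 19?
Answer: 400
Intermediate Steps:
x(I, o) = -1 - I
x(R, -10)**2 = (-1 - 1*19)**2 = (-1 - 19)**2 = (-20)**2 = 400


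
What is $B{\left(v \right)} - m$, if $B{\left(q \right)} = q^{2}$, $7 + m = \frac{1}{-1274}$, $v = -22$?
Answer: $\frac{625535}{1274} \approx 491.0$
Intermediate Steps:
$m = - \frac{8919}{1274}$ ($m = -7 + \frac{1}{-1274} = -7 - \frac{1}{1274} = - \frac{8919}{1274} \approx -7.0008$)
$B{\left(v \right)} - m = \left(-22\right)^{2} - - \frac{8919}{1274} = 484 + \frac{8919}{1274} = \frac{625535}{1274}$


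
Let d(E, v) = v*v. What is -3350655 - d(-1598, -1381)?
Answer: -5257816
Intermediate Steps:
d(E, v) = v**2
-3350655 - d(-1598, -1381) = -3350655 - 1*(-1381)**2 = -3350655 - 1*1907161 = -3350655 - 1907161 = -5257816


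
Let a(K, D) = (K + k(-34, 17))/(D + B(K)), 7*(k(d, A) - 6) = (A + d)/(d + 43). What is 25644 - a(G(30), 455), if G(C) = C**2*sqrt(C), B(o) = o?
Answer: 1112068716313/43367355 + 113216*sqrt(30)/6746033 ≈ 25643.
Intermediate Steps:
G(C) = C**(5/2)
k(d, A) = 6 + (A + d)/(7*(43 + d)) (k(d, A) = 6 + ((A + d)/(d + 43))/7 = 6 + ((A + d)/(43 + d))/7 = 6 + (A + d)/(7*(43 + d)))
a(K, D) = (361/63 + K)/(D + K) (a(K, D) = (K + (1806 + 17 + 43*(-34))/(7*(43 - 34)))/(D + K) = (K + (1/7)*(1806 + 17 - 1462)/9)/(D + K) = (K + (1/7)*(1/9)*361)/(D + K) = (K + 361/63)/(D + K) = (361/63 + K)/(D + K))
25644 - a(G(30), 455) = 25644 - (361/63 + 30**(5/2))/(455 + 30**(5/2)) = 25644 - (361/63 + 900*sqrt(30))/(455 + 900*sqrt(30))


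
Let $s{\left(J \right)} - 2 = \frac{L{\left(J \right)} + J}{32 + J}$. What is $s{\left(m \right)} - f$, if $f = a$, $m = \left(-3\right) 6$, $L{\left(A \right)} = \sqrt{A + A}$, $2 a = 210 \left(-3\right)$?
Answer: $\frac{2210}{7} + \frac{3 i}{7} \approx 315.71 + 0.42857 i$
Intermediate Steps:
$a = -315$ ($a = \frac{210 \left(-3\right)}{2} = \frac{1}{2} \left(-630\right) = -315$)
$L{\left(A \right)} = \sqrt{2} \sqrt{A}$ ($L{\left(A \right)} = \sqrt{2 A} = \sqrt{2} \sqrt{A}$)
$m = -18$
$f = -315$
$s{\left(J \right)} = 2 + \frac{J + \sqrt{2} \sqrt{J}}{32 + J}$ ($s{\left(J \right)} = 2 + \frac{\sqrt{2} \sqrt{J} + J}{32 + J} = 2 + \frac{J + \sqrt{2} \sqrt{J}}{32 + J}$)
$s{\left(m \right)} - f = \frac{64 + 3 \left(-18\right) + \sqrt{2} \sqrt{-18}}{32 - 18} - -315 = \frac{64 - 54 + \sqrt{2} \cdot 3 i \sqrt{2}}{14} + 315 = \frac{64 - 54 + 6 i}{14} + 315 = \frac{10 + 6 i}{14} + 315 = \left(\frac{5}{7} + \frac{3 i}{7}\right) + 315 = \frac{2210}{7} + \frac{3 i}{7}$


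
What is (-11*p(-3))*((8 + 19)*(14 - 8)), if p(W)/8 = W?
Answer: 42768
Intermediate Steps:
p(W) = 8*W
(-11*p(-3))*((8 + 19)*(14 - 8)) = (-88*(-3))*((8 + 19)*(14 - 8)) = (-11*(-24))*(27*6) = 264*162 = 42768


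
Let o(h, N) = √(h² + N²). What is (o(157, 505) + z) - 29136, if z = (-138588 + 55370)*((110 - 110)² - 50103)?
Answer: 4169442318 + √279674 ≈ 4.1694e+9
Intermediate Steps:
z = 4169471454 (z = -83218*(0² - 50103) = -83218*(0 - 50103) = -83218*(-50103) = 4169471454)
o(h, N) = √(N² + h²)
(o(157, 505) + z) - 29136 = (√(505² + 157²) + 4169471454) - 29136 = (√(255025 + 24649) + 4169471454) - 29136 = (√279674 + 4169471454) - 29136 = (4169471454 + √279674) - 29136 = 4169442318 + √279674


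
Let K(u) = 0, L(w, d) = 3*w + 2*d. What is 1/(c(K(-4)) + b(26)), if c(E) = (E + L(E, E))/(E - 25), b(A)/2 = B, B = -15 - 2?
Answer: -1/34 ≈ -0.029412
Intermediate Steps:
L(w, d) = 2*d + 3*w
B = -17
b(A) = -34 (b(A) = 2*(-17) = -34)
c(E) = 6*E/(-25 + E) (c(E) = (E + (2*E + 3*E))/(E - 25) = (E + 5*E)/(-25 + E) = (6*E)/(-25 + E) = 6*E/(-25 + E))
1/(c(K(-4)) + b(26)) = 1/(6*0/(-25 + 0) - 34) = 1/(6*0/(-25) - 34) = 1/(6*0*(-1/25) - 34) = 1/(0 - 34) = 1/(-34) = -1/34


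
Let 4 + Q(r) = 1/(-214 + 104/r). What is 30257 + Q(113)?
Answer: 728431621/24078 ≈ 30253.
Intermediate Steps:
Q(r) = -4 + 1/(-214 + 104/r)
30257 + Q(113) = 30257 + (416 - 857*113)/(2*(-52 + 107*113)) = 30257 + (416 - 96841)/(2*(-52 + 12091)) = 30257 + (1/2)*(-96425)/12039 = 30257 + (1/2)*(1/12039)*(-96425) = 30257 - 96425/24078 = 728431621/24078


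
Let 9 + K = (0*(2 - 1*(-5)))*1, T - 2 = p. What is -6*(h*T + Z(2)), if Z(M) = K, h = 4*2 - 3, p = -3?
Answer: 84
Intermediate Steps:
T = -1 (T = 2 - 3 = -1)
h = 5 (h = 8 - 3 = 5)
K = -9 (K = -9 + (0*(2 - 1*(-5)))*1 = -9 + (0*(2 + 5))*1 = -9 + (0*7)*1 = -9 + 0*1 = -9 + 0 = -9)
Z(M) = -9
-6*(h*T + Z(2)) = -6*(5*(-1) - 9) = -6*(-5 - 9) = -6*(-14) = 84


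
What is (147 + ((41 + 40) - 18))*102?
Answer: 21420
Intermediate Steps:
(147 + ((41 + 40) - 18))*102 = (147 + (81 - 18))*102 = (147 + 63)*102 = 210*102 = 21420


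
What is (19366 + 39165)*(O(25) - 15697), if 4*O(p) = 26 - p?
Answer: -3674985897/4 ≈ -9.1875e+8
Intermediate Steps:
O(p) = 13/2 - p/4 (O(p) = (26 - p)/4 = 13/2 - p/4)
(19366 + 39165)*(O(25) - 15697) = (19366 + 39165)*((13/2 - 1/4*25) - 15697) = 58531*((13/2 - 25/4) - 15697) = 58531*(1/4 - 15697) = 58531*(-62787/4) = -3674985897/4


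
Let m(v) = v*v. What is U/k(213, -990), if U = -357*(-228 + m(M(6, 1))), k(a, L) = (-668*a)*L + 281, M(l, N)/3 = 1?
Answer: 11169/20123063 ≈ 0.00055503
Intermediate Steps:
M(l, N) = 3 (M(l, N) = 3*1 = 3)
m(v) = v**2
k(a, L) = 281 - 668*L*a (k(a, L) = -668*L*a + 281 = 281 - 668*L*a)
U = 78183 (U = -357*(-228 + 3**2) = -357*(-228 + 9) = -357*(-219) = 78183)
U/k(213, -990) = 78183/(281 - 668*(-990)*213) = 78183/(281 + 140861160) = 78183/140861441 = 78183*(1/140861441) = 11169/20123063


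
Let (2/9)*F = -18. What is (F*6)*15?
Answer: -7290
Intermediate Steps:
F = -81 (F = (9/2)*(-18) = -81)
(F*6)*15 = -81*6*15 = -486*15 = -7290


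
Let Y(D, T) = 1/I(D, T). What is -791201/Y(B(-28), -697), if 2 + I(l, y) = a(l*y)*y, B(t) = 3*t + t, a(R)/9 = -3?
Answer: -14888029217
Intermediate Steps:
a(R) = -27 (a(R) = 9*(-3) = -27)
B(t) = 4*t
I(l, y) = -2 - 27*y
Y(D, T) = 1/(-2 - 27*T)
-791201/Y(B(-28), -697) = -791201/(1/(-2 - 27*(-697))) = -791201/(1/(-2 + 18819)) = -791201/(1/18817) = -791201/1/18817 = -791201*18817 = -14888029217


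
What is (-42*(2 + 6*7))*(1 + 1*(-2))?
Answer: 1848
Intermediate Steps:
(-42*(2 + 6*7))*(1 + 1*(-2)) = (-42*(2 + 42))*(1 - 2) = -42*44*(-1) = -1848*(-1) = 1848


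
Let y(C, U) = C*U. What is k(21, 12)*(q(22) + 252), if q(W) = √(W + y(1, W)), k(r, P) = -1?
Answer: -252 - 2*√11 ≈ -258.63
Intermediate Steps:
q(W) = √2*√W (q(W) = √(W + 1*W) = √(W + W) = √(2*W) = √2*√W)
k(21, 12)*(q(22) + 252) = -(√2*√22 + 252) = -(2*√11 + 252) = -(252 + 2*√11) = -252 - 2*√11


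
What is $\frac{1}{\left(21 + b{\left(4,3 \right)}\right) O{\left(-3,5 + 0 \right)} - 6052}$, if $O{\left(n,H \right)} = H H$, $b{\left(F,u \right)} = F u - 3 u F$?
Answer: $- \frac{1}{6127} \approx -0.00016321$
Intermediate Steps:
$b{\left(F,u \right)} = - 2 F u$ ($b{\left(F,u \right)} = F u - 3 F u = - 2 F u$)
$O{\left(n,H \right)} = H^{2}$
$\frac{1}{\left(21 + b{\left(4,3 \right)}\right) O{\left(-3,5 + 0 \right)} - 6052} = \frac{1}{\left(21 - 8 \cdot 3\right) \left(5 + 0\right)^{2} - 6052} = \frac{1}{\left(21 - 24\right) 5^{2} - 6052} = \frac{1}{\left(-3\right) 25 - 6052} = \frac{1}{-75 - 6052} = \frac{1}{-6127} = - \frac{1}{6127}$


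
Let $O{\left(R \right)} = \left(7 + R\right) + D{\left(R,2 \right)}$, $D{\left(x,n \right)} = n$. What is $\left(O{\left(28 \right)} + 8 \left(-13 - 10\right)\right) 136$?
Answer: $-19992$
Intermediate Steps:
$O{\left(R \right)} = 9 + R$ ($O{\left(R \right)} = \left(7 + R\right) + 2 = 9 + R$)
$\left(O{\left(28 \right)} + 8 \left(-13 - 10\right)\right) 136 = \left(\left(9 + 28\right) + 8 \left(-13 - 10\right)\right) 136 = \left(37 + 8 \left(-23\right)\right) 136 = \left(37 - 184\right) 136 = \left(-147\right) 136 = -19992$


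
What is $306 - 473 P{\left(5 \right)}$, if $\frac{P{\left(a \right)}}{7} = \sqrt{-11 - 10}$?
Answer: $306 - 3311 i \sqrt{21} \approx 306.0 - 15173.0 i$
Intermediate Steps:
$P{\left(a \right)} = 7 i \sqrt{21}$ ($P{\left(a \right)} = 7 \sqrt{-11 - 10} = 7 \sqrt{-21} = 7 i \sqrt{21}$)
$306 - 473 P{\left(5 \right)} = 306 - 473 \cdot 7 i \sqrt{21} = 306 - 3311 i \sqrt{21}$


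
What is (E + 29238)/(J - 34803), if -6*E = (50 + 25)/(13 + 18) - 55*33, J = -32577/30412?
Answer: -27849576116/32812303803 ≈ -0.84875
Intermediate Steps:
J = -32577/30412 (J = -32577*1/30412 = -32577/30412 ≈ -1.0712)
E = 9365/31 (E = -((50 + 25)/(13 + 18) - 55*33)/6 = -(75/31 - 1815)/6 = -1/6*(-56190/31) = 9365/31 ≈ 302.10)
(E + 29238)/(J - 34803) = (9365/31 + 29238)/(-32577/30412 - 34803) = 915743/(31*(-1058461413/30412)) = (915743/31)*(-30412/1058461413) = -27849576116/32812303803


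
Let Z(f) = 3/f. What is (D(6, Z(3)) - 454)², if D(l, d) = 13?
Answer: 194481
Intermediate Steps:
(D(6, Z(3)) - 454)² = (13 - 454)² = (-441)² = 194481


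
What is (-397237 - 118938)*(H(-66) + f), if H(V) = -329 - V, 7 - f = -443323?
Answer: -228700108725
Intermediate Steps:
f = 443330 (f = 7 - 1*(-443323) = 7 + 443323 = 443330)
(-397237 - 118938)*(H(-66) + f) = (-397237 - 118938)*((-329 - 1*(-66)) + 443330) = -516175*((-329 + 66) + 443330) = -516175*(-263 + 443330) = -516175*443067 = -228700108725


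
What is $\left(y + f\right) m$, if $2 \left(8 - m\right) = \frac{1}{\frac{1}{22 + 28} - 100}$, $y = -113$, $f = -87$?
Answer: $- \frac{8003400}{4999} \approx -1601.0$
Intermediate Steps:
$m = \frac{40017}{4999}$ ($m = 8 - \frac{1}{2 \left(\frac{1}{22 + 28} - 100\right)} = 8 - \frac{1}{2 \left(\frac{1}{50} - 100\right)} = 8 - \frac{1}{2 \left(- \frac{4999}{50}\right)} = 8 - - \frac{25}{4999} = 8 + \frac{25}{4999} = \frac{40017}{4999} \approx 8.005$)
$\left(y + f\right) m = \left(-113 - 87\right) \frac{40017}{4999} = \left(-200\right) \frac{40017}{4999} = - \frac{8003400}{4999}$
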